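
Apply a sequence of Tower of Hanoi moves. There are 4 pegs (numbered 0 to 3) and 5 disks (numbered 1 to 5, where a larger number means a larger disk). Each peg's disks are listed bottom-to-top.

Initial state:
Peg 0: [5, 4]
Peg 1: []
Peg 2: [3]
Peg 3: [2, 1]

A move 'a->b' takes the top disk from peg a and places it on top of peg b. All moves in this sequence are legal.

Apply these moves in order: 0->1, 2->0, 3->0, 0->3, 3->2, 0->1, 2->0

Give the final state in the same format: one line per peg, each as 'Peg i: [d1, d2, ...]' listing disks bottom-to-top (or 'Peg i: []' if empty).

Answer: Peg 0: [5, 1]
Peg 1: [4, 3]
Peg 2: []
Peg 3: [2]

Derivation:
After move 1 (0->1):
Peg 0: [5]
Peg 1: [4]
Peg 2: [3]
Peg 3: [2, 1]

After move 2 (2->0):
Peg 0: [5, 3]
Peg 1: [4]
Peg 2: []
Peg 3: [2, 1]

After move 3 (3->0):
Peg 0: [5, 3, 1]
Peg 1: [4]
Peg 2: []
Peg 3: [2]

After move 4 (0->3):
Peg 0: [5, 3]
Peg 1: [4]
Peg 2: []
Peg 3: [2, 1]

After move 5 (3->2):
Peg 0: [5, 3]
Peg 1: [4]
Peg 2: [1]
Peg 3: [2]

After move 6 (0->1):
Peg 0: [5]
Peg 1: [4, 3]
Peg 2: [1]
Peg 3: [2]

After move 7 (2->0):
Peg 0: [5, 1]
Peg 1: [4, 3]
Peg 2: []
Peg 3: [2]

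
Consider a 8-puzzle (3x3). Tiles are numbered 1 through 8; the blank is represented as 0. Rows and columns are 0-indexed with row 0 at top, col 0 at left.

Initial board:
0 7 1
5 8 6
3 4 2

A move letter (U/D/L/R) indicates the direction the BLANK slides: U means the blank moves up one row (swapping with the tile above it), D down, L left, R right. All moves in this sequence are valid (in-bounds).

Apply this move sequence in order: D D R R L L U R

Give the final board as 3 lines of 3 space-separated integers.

After move 1 (D):
5 7 1
0 8 6
3 4 2

After move 2 (D):
5 7 1
3 8 6
0 4 2

After move 3 (R):
5 7 1
3 8 6
4 0 2

After move 4 (R):
5 7 1
3 8 6
4 2 0

After move 5 (L):
5 7 1
3 8 6
4 0 2

After move 6 (L):
5 7 1
3 8 6
0 4 2

After move 7 (U):
5 7 1
0 8 6
3 4 2

After move 8 (R):
5 7 1
8 0 6
3 4 2

Answer: 5 7 1
8 0 6
3 4 2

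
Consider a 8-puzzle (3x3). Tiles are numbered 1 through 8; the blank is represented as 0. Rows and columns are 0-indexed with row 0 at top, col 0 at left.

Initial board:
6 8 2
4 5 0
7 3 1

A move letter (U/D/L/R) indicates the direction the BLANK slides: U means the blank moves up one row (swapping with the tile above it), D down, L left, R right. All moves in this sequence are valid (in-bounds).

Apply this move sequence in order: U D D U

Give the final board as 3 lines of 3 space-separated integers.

After move 1 (U):
6 8 0
4 5 2
7 3 1

After move 2 (D):
6 8 2
4 5 0
7 3 1

After move 3 (D):
6 8 2
4 5 1
7 3 0

After move 4 (U):
6 8 2
4 5 0
7 3 1

Answer: 6 8 2
4 5 0
7 3 1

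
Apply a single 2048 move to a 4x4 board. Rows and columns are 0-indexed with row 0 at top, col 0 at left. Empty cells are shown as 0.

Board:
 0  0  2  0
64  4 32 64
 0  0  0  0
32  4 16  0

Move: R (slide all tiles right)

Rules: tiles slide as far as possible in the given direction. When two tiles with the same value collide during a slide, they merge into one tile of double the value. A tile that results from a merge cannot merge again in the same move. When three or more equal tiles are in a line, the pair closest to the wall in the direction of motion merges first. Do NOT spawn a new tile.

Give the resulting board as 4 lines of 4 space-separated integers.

Answer:  0  0  0  2
64  4 32 64
 0  0  0  0
 0 32  4 16

Derivation:
Slide right:
row 0: [0, 0, 2, 0] -> [0, 0, 0, 2]
row 1: [64, 4, 32, 64] -> [64, 4, 32, 64]
row 2: [0, 0, 0, 0] -> [0, 0, 0, 0]
row 3: [32, 4, 16, 0] -> [0, 32, 4, 16]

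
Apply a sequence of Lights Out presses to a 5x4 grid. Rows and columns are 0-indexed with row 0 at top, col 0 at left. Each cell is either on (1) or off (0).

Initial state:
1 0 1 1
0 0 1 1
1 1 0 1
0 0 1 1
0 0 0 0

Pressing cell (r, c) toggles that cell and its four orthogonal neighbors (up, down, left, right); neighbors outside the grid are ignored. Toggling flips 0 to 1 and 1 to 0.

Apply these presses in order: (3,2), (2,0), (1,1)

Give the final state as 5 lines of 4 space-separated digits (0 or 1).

Answer: 1 1 1 1
0 1 0 1
0 1 1 1
1 1 0 0
0 0 1 0

Derivation:
After press 1 at (3,2):
1 0 1 1
0 0 1 1
1 1 1 1
0 1 0 0
0 0 1 0

After press 2 at (2,0):
1 0 1 1
1 0 1 1
0 0 1 1
1 1 0 0
0 0 1 0

After press 3 at (1,1):
1 1 1 1
0 1 0 1
0 1 1 1
1 1 0 0
0 0 1 0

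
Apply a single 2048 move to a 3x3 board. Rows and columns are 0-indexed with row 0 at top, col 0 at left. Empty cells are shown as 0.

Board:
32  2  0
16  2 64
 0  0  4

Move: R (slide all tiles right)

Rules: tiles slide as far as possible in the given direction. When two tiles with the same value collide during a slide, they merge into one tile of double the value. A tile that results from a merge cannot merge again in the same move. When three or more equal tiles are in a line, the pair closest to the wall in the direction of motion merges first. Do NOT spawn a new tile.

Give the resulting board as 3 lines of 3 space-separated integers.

Answer:  0 32  2
16  2 64
 0  0  4

Derivation:
Slide right:
row 0: [32, 2, 0] -> [0, 32, 2]
row 1: [16, 2, 64] -> [16, 2, 64]
row 2: [0, 0, 4] -> [0, 0, 4]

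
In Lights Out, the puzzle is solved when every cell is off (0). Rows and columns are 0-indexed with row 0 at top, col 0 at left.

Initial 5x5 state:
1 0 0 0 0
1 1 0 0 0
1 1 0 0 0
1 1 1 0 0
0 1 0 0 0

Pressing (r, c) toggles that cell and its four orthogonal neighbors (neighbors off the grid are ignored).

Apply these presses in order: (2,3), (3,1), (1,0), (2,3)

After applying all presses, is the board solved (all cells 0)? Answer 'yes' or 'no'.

Answer: yes

Derivation:
After press 1 at (2,3):
1 0 0 0 0
1 1 0 1 0
1 1 1 1 1
1 1 1 1 0
0 1 0 0 0

After press 2 at (3,1):
1 0 0 0 0
1 1 0 1 0
1 0 1 1 1
0 0 0 1 0
0 0 0 0 0

After press 3 at (1,0):
0 0 0 0 0
0 0 0 1 0
0 0 1 1 1
0 0 0 1 0
0 0 0 0 0

After press 4 at (2,3):
0 0 0 0 0
0 0 0 0 0
0 0 0 0 0
0 0 0 0 0
0 0 0 0 0

Lights still on: 0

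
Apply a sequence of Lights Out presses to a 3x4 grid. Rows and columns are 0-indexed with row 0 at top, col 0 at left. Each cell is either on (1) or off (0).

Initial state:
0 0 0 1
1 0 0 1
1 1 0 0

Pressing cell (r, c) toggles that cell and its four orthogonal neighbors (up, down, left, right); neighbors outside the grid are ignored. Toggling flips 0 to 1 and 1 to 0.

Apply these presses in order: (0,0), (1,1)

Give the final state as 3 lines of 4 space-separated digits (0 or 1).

Answer: 1 0 0 1
1 1 1 1
1 0 0 0

Derivation:
After press 1 at (0,0):
1 1 0 1
0 0 0 1
1 1 0 0

After press 2 at (1,1):
1 0 0 1
1 1 1 1
1 0 0 0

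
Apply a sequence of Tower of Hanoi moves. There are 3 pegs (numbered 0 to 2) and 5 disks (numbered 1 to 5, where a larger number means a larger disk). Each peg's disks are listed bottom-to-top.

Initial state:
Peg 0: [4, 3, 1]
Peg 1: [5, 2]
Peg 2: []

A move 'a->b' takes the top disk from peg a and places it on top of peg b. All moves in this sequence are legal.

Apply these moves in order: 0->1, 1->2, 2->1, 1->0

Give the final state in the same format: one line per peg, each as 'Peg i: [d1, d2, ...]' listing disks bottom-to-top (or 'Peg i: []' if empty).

After move 1 (0->1):
Peg 0: [4, 3]
Peg 1: [5, 2, 1]
Peg 2: []

After move 2 (1->2):
Peg 0: [4, 3]
Peg 1: [5, 2]
Peg 2: [1]

After move 3 (2->1):
Peg 0: [4, 3]
Peg 1: [5, 2, 1]
Peg 2: []

After move 4 (1->0):
Peg 0: [4, 3, 1]
Peg 1: [5, 2]
Peg 2: []

Answer: Peg 0: [4, 3, 1]
Peg 1: [5, 2]
Peg 2: []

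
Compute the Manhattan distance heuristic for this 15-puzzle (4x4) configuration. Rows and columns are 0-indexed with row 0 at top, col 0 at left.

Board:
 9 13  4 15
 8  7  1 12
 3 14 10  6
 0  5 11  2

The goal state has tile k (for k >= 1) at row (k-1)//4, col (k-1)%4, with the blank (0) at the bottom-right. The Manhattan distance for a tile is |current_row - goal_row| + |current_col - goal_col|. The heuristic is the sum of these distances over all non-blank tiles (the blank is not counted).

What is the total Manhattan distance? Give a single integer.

Answer: 37

Derivation:
Tile 9: at (0,0), goal (2,0), distance |0-2|+|0-0| = 2
Tile 13: at (0,1), goal (3,0), distance |0-3|+|1-0| = 4
Tile 4: at (0,2), goal (0,3), distance |0-0|+|2-3| = 1
Tile 15: at (0,3), goal (3,2), distance |0-3|+|3-2| = 4
Tile 8: at (1,0), goal (1,3), distance |1-1|+|0-3| = 3
Tile 7: at (1,1), goal (1,2), distance |1-1|+|1-2| = 1
Tile 1: at (1,2), goal (0,0), distance |1-0|+|2-0| = 3
Tile 12: at (1,3), goal (2,3), distance |1-2|+|3-3| = 1
Tile 3: at (2,0), goal (0,2), distance |2-0|+|0-2| = 4
Tile 14: at (2,1), goal (3,1), distance |2-3|+|1-1| = 1
Tile 10: at (2,2), goal (2,1), distance |2-2|+|2-1| = 1
Tile 6: at (2,3), goal (1,1), distance |2-1|+|3-1| = 3
Tile 5: at (3,1), goal (1,0), distance |3-1|+|1-0| = 3
Tile 11: at (3,2), goal (2,2), distance |3-2|+|2-2| = 1
Tile 2: at (3,3), goal (0,1), distance |3-0|+|3-1| = 5
Sum: 2 + 4 + 1 + 4 + 3 + 1 + 3 + 1 + 4 + 1 + 1 + 3 + 3 + 1 + 5 = 37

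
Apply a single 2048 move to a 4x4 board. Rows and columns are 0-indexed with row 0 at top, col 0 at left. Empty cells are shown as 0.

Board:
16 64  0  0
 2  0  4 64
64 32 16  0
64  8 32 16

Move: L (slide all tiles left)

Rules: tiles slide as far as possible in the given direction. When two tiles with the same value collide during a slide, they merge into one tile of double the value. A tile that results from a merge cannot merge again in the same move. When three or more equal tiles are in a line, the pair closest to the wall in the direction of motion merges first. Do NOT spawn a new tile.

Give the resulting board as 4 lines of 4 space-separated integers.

Answer: 16 64  0  0
 2  4 64  0
64 32 16  0
64  8 32 16

Derivation:
Slide left:
row 0: [16, 64, 0, 0] -> [16, 64, 0, 0]
row 1: [2, 0, 4, 64] -> [2, 4, 64, 0]
row 2: [64, 32, 16, 0] -> [64, 32, 16, 0]
row 3: [64, 8, 32, 16] -> [64, 8, 32, 16]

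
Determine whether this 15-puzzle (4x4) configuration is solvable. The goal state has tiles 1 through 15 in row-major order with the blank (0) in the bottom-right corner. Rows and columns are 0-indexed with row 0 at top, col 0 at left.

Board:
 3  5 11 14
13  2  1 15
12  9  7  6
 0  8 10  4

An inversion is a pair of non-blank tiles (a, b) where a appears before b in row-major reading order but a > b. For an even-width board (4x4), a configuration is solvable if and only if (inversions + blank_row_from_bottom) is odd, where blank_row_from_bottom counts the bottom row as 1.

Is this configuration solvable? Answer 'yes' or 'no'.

Answer: no

Derivation:
Inversions: 55
Blank is in row 3 (0-indexed from top), which is row 1 counting from the bottom (bottom = 1).
55 + 1 = 56, which is even, so the puzzle is not solvable.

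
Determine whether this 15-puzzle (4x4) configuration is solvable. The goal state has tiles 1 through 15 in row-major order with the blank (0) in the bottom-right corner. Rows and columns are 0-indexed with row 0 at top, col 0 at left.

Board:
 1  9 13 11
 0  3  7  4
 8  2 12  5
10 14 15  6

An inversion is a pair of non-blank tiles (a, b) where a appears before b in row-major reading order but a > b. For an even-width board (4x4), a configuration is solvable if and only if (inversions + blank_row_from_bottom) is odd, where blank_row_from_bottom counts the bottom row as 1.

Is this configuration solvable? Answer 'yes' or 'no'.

Inversions: 40
Blank is in row 1 (0-indexed from top), which is row 3 counting from the bottom (bottom = 1).
40 + 3 = 43, which is odd, so the puzzle is solvable.

Answer: yes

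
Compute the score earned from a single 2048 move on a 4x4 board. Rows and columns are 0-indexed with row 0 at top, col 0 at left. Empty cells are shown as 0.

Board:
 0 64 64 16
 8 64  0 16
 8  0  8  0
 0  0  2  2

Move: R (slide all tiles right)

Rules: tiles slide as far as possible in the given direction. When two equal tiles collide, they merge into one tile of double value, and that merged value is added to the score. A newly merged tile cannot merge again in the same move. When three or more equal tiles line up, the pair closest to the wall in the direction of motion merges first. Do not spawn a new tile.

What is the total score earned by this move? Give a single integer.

Slide right:
row 0: [0, 64, 64, 16] -> [0, 0, 128, 16]  score +128 (running 128)
row 1: [8, 64, 0, 16] -> [0, 8, 64, 16]  score +0 (running 128)
row 2: [8, 0, 8, 0] -> [0, 0, 0, 16]  score +16 (running 144)
row 3: [0, 0, 2, 2] -> [0, 0, 0, 4]  score +4 (running 148)
Board after move:
  0   0 128  16
  0   8  64  16
  0   0   0  16
  0   0   0   4

Answer: 148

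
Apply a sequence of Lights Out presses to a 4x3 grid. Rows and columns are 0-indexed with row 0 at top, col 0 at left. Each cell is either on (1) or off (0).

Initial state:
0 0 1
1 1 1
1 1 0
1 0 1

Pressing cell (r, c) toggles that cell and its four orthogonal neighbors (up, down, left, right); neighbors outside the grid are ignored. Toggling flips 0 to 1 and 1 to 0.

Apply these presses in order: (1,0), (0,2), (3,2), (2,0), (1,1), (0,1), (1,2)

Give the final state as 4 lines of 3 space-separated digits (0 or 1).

After press 1 at (1,0):
1 0 1
0 0 1
0 1 0
1 0 1

After press 2 at (0,2):
1 1 0
0 0 0
0 1 0
1 0 1

After press 3 at (3,2):
1 1 0
0 0 0
0 1 1
1 1 0

After press 4 at (2,0):
1 1 0
1 0 0
1 0 1
0 1 0

After press 5 at (1,1):
1 0 0
0 1 1
1 1 1
0 1 0

After press 6 at (0,1):
0 1 1
0 0 1
1 1 1
0 1 0

After press 7 at (1,2):
0 1 0
0 1 0
1 1 0
0 1 0

Answer: 0 1 0
0 1 0
1 1 0
0 1 0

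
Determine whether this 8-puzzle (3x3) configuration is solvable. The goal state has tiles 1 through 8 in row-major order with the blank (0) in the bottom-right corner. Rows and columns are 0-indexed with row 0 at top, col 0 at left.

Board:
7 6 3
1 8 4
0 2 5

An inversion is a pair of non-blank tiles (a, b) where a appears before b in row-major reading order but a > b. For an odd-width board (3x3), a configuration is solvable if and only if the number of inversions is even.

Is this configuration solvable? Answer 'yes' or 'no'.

Inversions (pairs i<j in row-major order where tile[i] > tile[j] > 0): 17
17 is odd, so the puzzle is not solvable.

Answer: no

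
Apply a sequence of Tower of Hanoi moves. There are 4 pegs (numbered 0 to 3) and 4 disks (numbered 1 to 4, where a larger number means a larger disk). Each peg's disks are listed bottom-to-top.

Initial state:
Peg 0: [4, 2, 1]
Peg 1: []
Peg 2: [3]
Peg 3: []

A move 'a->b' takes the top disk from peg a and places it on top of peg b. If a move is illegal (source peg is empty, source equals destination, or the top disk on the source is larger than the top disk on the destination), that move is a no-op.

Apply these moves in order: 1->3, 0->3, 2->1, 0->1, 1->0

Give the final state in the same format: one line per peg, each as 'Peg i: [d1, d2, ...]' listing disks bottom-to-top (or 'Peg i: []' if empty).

After move 1 (1->3):
Peg 0: [4, 2, 1]
Peg 1: []
Peg 2: [3]
Peg 3: []

After move 2 (0->3):
Peg 0: [4, 2]
Peg 1: []
Peg 2: [3]
Peg 3: [1]

After move 3 (2->1):
Peg 0: [4, 2]
Peg 1: [3]
Peg 2: []
Peg 3: [1]

After move 4 (0->1):
Peg 0: [4]
Peg 1: [3, 2]
Peg 2: []
Peg 3: [1]

After move 5 (1->0):
Peg 0: [4, 2]
Peg 1: [3]
Peg 2: []
Peg 3: [1]

Answer: Peg 0: [4, 2]
Peg 1: [3]
Peg 2: []
Peg 3: [1]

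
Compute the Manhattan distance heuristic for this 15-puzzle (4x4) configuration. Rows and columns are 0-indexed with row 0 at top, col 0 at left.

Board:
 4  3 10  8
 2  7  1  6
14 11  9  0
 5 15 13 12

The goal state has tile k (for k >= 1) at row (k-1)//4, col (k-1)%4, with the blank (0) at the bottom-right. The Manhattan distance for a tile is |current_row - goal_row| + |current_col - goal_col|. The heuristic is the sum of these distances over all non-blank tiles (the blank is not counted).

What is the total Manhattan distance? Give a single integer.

Answer: 27

Derivation:
Tile 4: (0,0)->(0,3) = 3
Tile 3: (0,1)->(0,2) = 1
Tile 10: (0,2)->(2,1) = 3
Tile 8: (0,3)->(1,3) = 1
Tile 2: (1,0)->(0,1) = 2
Tile 7: (1,1)->(1,2) = 1
Tile 1: (1,2)->(0,0) = 3
Tile 6: (1,3)->(1,1) = 2
Tile 14: (2,0)->(3,1) = 2
Tile 11: (2,1)->(2,2) = 1
Tile 9: (2,2)->(2,0) = 2
Tile 5: (3,0)->(1,0) = 2
Tile 15: (3,1)->(3,2) = 1
Tile 13: (3,2)->(3,0) = 2
Tile 12: (3,3)->(2,3) = 1
Sum: 3 + 1 + 3 + 1 + 2 + 1 + 3 + 2 + 2 + 1 + 2 + 2 + 1 + 2 + 1 = 27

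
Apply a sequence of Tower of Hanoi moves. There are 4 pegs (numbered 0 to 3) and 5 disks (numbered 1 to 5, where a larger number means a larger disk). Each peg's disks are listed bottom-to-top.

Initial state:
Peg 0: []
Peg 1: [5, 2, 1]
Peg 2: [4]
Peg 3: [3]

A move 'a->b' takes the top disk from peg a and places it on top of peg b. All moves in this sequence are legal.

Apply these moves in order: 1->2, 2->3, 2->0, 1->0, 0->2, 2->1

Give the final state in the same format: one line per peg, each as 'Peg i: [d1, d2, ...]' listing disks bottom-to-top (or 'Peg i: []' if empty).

Answer: Peg 0: [4]
Peg 1: [5, 2]
Peg 2: []
Peg 3: [3, 1]

Derivation:
After move 1 (1->2):
Peg 0: []
Peg 1: [5, 2]
Peg 2: [4, 1]
Peg 3: [3]

After move 2 (2->3):
Peg 0: []
Peg 1: [5, 2]
Peg 2: [4]
Peg 3: [3, 1]

After move 3 (2->0):
Peg 0: [4]
Peg 1: [5, 2]
Peg 2: []
Peg 3: [3, 1]

After move 4 (1->0):
Peg 0: [4, 2]
Peg 1: [5]
Peg 2: []
Peg 3: [3, 1]

After move 5 (0->2):
Peg 0: [4]
Peg 1: [5]
Peg 2: [2]
Peg 3: [3, 1]

After move 6 (2->1):
Peg 0: [4]
Peg 1: [5, 2]
Peg 2: []
Peg 3: [3, 1]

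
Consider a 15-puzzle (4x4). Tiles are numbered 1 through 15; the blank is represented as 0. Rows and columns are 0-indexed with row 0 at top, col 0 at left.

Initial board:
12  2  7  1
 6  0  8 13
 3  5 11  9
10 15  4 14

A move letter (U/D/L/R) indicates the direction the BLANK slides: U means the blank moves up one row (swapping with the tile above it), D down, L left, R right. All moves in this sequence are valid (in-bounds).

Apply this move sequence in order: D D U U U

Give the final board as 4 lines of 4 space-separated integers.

After move 1 (D):
12  2  7  1
 6  5  8 13
 3  0 11  9
10 15  4 14

After move 2 (D):
12  2  7  1
 6  5  8 13
 3 15 11  9
10  0  4 14

After move 3 (U):
12  2  7  1
 6  5  8 13
 3  0 11  9
10 15  4 14

After move 4 (U):
12  2  7  1
 6  0  8 13
 3  5 11  9
10 15  4 14

After move 5 (U):
12  0  7  1
 6  2  8 13
 3  5 11  9
10 15  4 14

Answer: 12  0  7  1
 6  2  8 13
 3  5 11  9
10 15  4 14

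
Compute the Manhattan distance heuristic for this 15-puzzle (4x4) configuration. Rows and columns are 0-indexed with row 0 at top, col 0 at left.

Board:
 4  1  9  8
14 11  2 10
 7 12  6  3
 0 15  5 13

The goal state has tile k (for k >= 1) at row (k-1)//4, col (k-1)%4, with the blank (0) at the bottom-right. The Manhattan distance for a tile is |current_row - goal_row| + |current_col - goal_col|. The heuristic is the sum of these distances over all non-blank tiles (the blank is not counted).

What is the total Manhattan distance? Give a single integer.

Answer: 37

Derivation:
Tile 4: at (0,0), goal (0,3), distance |0-0|+|0-3| = 3
Tile 1: at (0,1), goal (0,0), distance |0-0|+|1-0| = 1
Tile 9: at (0,2), goal (2,0), distance |0-2|+|2-0| = 4
Tile 8: at (0,3), goal (1,3), distance |0-1|+|3-3| = 1
Tile 14: at (1,0), goal (3,1), distance |1-3|+|0-1| = 3
Tile 11: at (1,1), goal (2,2), distance |1-2|+|1-2| = 2
Tile 2: at (1,2), goal (0,1), distance |1-0|+|2-1| = 2
Tile 10: at (1,3), goal (2,1), distance |1-2|+|3-1| = 3
Tile 7: at (2,0), goal (1,2), distance |2-1|+|0-2| = 3
Tile 12: at (2,1), goal (2,3), distance |2-2|+|1-3| = 2
Tile 6: at (2,2), goal (1,1), distance |2-1|+|2-1| = 2
Tile 3: at (2,3), goal (0,2), distance |2-0|+|3-2| = 3
Tile 15: at (3,1), goal (3,2), distance |3-3|+|1-2| = 1
Tile 5: at (3,2), goal (1,0), distance |3-1|+|2-0| = 4
Tile 13: at (3,3), goal (3,0), distance |3-3|+|3-0| = 3
Sum: 3 + 1 + 4 + 1 + 3 + 2 + 2 + 3 + 3 + 2 + 2 + 3 + 1 + 4 + 3 = 37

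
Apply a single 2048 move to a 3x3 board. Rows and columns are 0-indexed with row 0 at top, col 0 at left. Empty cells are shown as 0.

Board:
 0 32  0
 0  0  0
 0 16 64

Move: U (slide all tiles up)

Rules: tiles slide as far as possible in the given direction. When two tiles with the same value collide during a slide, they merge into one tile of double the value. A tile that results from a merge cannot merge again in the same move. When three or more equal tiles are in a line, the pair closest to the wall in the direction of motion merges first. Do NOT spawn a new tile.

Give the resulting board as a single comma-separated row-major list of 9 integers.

Answer: 0, 32, 64, 0, 16, 0, 0, 0, 0

Derivation:
Slide up:
col 0: [0, 0, 0] -> [0, 0, 0]
col 1: [32, 0, 16] -> [32, 16, 0]
col 2: [0, 0, 64] -> [64, 0, 0]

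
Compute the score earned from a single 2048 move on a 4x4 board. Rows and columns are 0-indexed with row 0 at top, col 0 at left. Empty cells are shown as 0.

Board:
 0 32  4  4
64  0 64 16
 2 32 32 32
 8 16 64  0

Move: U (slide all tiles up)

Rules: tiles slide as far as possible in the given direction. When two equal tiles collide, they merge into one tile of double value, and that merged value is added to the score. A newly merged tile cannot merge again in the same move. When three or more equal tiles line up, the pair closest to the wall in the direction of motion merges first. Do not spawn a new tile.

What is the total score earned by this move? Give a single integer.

Answer: 64

Derivation:
Slide up:
col 0: [0, 64, 2, 8] -> [64, 2, 8, 0]  score +0 (running 0)
col 1: [32, 0, 32, 16] -> [64, 16, 0, 0]  score +64 (running 64)
col 2: [4, 64, 32, 64] -> [4, 64, 32, 64]  score +0 (running 64)
col 3: [4, 16, 32, 0] -> [4, 16, 32, 0]  score +0 (running 64)
Board after move:
64 64  4  4
 2 16 64 16
 8  0 32 32
 0  0 64  0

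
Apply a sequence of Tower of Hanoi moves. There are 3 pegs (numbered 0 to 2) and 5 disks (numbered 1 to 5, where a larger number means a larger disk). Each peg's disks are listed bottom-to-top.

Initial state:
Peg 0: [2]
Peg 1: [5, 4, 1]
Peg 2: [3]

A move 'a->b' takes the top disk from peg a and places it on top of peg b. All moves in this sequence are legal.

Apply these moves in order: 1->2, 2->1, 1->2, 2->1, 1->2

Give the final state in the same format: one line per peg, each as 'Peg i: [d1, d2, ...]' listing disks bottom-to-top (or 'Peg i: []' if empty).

After move 1 (1->2):
Peg 0: [2]
Peg 1: [5, 4]
Peg 2: [3, 1]

After move 2 (2->1):
Peg 0: [2]
Peg 1: [5, 4, 1]
Peg 2: [3]

After move 3 (1->2):
Peg 0: [2]
Peg 1: [5, 4]
Peg 2: [3, 1]

After move 4 (2->1):
Peg 0: [2]
Peg 1: [5, 4, 1]
Peg 2: [3]

After move 5 (1->2):
Peg 0: [2]
Peg 1: [5, 4]
Peg 2: [3, 1]

Answer: Peg 0: [2]
Peg 1: [5, 4]
Peg 2: [3, 1]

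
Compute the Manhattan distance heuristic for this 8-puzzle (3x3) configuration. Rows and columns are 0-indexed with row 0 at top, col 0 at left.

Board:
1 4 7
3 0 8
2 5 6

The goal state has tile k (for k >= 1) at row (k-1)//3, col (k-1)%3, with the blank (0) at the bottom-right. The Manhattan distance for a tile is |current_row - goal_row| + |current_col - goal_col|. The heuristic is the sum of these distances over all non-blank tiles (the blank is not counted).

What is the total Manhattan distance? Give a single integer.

Answer: 16

Derivation:
Tile 1: (0,0)->(0,0) = 0
Tile 4: (0,1)->(1,0) = 2
Tile 7: (0,2)->(2,0) = 4
Tile 3: (1,0)->(0,2) = 3
Tile 8: (1,2)->(2,1) = 2
Tile 2: (2,0)->(0,1) = 3
Tile 5: (2,1)->(1,1) = 1
Tile 6: (2,2)->(1,2) = 1
Sum: 0 + 2 + 4 + 3 + 2 + 3 + 1 + 1 = 16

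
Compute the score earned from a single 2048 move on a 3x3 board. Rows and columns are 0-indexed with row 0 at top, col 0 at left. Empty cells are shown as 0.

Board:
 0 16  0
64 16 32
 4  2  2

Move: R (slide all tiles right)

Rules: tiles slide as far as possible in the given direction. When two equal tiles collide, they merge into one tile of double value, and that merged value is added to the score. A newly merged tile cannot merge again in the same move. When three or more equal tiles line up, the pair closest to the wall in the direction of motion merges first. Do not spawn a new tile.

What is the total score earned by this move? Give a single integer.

Answer: 4

Derivation:
Slide right:
row 0: [0, 16, 0] -> [0, 0, 16]  score +0 (running 0)
row 1: [64, 16, 32] -> [64, 16, 32]  score +0 (running 0)
row 2: [4, 2, 2] -> [0, 4, 4]  score +4 (running 4)
Board after move:
 0  0 16
64 16 32
 0  4  4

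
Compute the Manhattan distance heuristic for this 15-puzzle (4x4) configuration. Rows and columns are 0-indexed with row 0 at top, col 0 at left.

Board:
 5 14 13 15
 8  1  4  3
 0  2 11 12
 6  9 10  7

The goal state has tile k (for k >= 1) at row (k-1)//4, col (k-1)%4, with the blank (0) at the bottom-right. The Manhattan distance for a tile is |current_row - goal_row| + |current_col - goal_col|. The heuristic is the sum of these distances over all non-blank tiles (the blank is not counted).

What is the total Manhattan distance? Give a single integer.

Answer: 34

Derivation:
Tile 5: at (0,0), goal (1,0), distance |0-1|+|0-0| = 1
Tile 14: at (0,1), goal (3,1), distance |0-3|+|1-1| = 3
Tile 13: at (0,2), goal (3,0), distance |0-3|+|2-0| = 5
Tile 15: at (0,3), goal (3,2), distance |0-3|+|3-2| = 4
Tile 8: at (1,0), goal (1,3), distance |1-1|+|0-3| = 3
Tile 1: at (1,1), goal (0,0), distance |1-0|+|1-0| = 2
Tile 4: at (1,2), goal (0,3), distance |1-0|+|2-3| = 2
Tile 3: at (1,3), goal (0,2), distance |1-0|+|3-2| = 2
Tile 2: at (2,1), goal (0,1), distance |2-0|+|1-1| = 2
Tile 11: at (2,2), goal (2,2), distance |2-2|+|2-2| = 0
Tile 12: at (2,3), goal (2,3), distance |2-2|+|3-3| = 0
Tile 6: at (3,0), goal (1,1), distance |3-1|+|0-1| = 3
Tile 9: at (3,1), goal (2,0), distance |3-2|+|1-0| = 2
Tile 10: at (3,2), goal (2,1), distance |3-2|+|2-1| = 2
Tile 7: at (3,3), goal (1,2), distance |3-1|+|3-2| = 3
Sum: 1 + 3 + 5 + 4 + 3 + 2 + 2 + 2 + 2 + 0 + 0 + 3 + 2 + 2 + 3 = 34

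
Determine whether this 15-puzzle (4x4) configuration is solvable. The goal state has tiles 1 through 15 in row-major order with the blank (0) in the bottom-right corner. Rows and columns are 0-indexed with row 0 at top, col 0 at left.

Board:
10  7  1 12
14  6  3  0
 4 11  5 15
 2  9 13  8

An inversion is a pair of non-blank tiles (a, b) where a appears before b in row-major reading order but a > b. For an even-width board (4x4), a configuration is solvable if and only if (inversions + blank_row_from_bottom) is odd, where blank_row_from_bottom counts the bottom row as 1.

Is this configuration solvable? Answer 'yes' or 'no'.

Inversions: 49
Blank is in row 1 (0-indexed from top), which is row 3 counting from the bottom (bottom = 1).
49 + 3 = 52, which is even, so the puzzle is not solvable.

Answer: no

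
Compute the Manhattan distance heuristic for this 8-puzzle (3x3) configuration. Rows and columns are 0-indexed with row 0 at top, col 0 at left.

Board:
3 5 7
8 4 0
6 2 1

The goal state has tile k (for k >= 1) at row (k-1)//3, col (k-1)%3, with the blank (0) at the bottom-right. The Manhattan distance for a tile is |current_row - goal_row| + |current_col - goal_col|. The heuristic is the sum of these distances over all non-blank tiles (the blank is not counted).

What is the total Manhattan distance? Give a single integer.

Answer: 19

Derivation:
Tile 3: (0,0)->(0,2) = 2
Tile 5: (0,1)->(1,1) = 1
Tile 7: (0,2)->(2,0) = 4
Tile 8: (1,0)->(2,1) = 2
Tile 4: (1,1)->(1,0) = 1
Tile 6: (2,0)->(1,2) = 3
Tile 2: (2,1)->(0,1) = 2
Tile 1: (2,2)->(0,0) = 4
Sum: 2 + 1 + 4 + 2 + 1 + 3 + 2 + 4 = 19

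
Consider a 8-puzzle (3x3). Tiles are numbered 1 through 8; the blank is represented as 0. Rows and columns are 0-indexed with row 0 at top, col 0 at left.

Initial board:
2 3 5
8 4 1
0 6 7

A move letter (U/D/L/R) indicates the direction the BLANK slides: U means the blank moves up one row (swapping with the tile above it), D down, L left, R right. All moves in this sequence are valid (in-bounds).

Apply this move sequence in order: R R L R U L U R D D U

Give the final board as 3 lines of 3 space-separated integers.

Answer: 2 5 4
8 3 0
6 7 1

Derivation:
After move 1 (R):
2 3 5
8 4 1
6 0 7

After move 2 (R):
2 3 5
8 4 1
6 7 0

After move 3 (L):
2 3 5
8 4 1
6 0 7

After move 4 (R):
2 3 5
8 4 1
6 7 0

After move 5 (U):
2 3 5
8 4 0
6 7 1

After move 6 (L):
2 3 5
8 0 4
6 7 1

After move 7 (U):
2 0 5
8 3 4
6 7 1

After move 8 (R):
2 5 0
8 3 4
6 7 1

After move 9 (D):
2 5 4
8 3 0
6 7 1

After move 10 (D):
2 5 4
8 3 1
6 7 0

After move 11 (U):
2 5 4
8 3 0
6 7 1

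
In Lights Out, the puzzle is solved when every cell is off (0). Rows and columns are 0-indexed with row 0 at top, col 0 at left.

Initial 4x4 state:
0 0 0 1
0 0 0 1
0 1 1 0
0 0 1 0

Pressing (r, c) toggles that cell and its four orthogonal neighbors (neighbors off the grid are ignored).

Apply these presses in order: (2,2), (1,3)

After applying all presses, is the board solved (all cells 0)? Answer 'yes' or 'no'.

After press 1 at (2,2):
0 0 0 1
0 0 1 1
0 0 0 1
0 0 0 0

After press 2 at (1,3):
0 0 0 0
0 0 0 0
0 0 0 0
0 0 0 0

Lights still on: 0

Answer: yes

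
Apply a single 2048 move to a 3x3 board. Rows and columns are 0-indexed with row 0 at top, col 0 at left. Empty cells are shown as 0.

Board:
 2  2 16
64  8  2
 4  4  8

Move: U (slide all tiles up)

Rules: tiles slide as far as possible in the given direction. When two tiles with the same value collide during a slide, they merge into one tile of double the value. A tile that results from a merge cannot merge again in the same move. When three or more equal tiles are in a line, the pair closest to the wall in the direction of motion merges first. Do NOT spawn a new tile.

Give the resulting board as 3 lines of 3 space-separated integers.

Answer:  2  2 16
64  8  2
 4  4  8

Derivation:
Slide up:
col 0: [2, 64, 4] -> [2, 64, 4]
col 1: [2, 8, 4] -> [2, 8, 4]
col 2: [16, 2, 8] -> [16, 2, 8]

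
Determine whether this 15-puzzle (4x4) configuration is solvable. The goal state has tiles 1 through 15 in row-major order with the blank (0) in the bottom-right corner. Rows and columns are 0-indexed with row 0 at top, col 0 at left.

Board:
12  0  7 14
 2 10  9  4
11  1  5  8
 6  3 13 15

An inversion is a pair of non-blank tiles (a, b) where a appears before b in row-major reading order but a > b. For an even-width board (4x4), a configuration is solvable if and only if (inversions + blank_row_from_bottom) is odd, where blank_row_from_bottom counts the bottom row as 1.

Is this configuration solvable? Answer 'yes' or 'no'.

Answer: yes

Derivation:
Inversions: 53
Blank is in row 0 (0-indexed from top), which is row 4 counting from the bottom (bottom = 1).
53 + 4 = 57, which is odd, so the puzzle is solvable.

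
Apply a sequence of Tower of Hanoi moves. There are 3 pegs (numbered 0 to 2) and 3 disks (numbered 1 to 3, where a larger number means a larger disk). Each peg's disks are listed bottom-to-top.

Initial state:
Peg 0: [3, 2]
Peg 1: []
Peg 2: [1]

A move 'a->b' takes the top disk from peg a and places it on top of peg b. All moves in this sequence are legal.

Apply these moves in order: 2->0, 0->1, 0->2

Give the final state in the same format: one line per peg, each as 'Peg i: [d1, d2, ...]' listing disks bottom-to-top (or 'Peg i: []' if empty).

Answer: Peg 0: [3]
Peg 1: [1]
Peg 2: [2]

Derivation:
After move 1 (2->0):
Peg 0: [3, 2, 1]
Peg 1: []
Peg 2: []

After move 2 (0->1):
Peg 0: [3, 2]
Peg 1: [1]
Peg 2: []

After move 3 (0->2):
Peg 0: [3]
Peg 1: [1]
Peg 2: [2]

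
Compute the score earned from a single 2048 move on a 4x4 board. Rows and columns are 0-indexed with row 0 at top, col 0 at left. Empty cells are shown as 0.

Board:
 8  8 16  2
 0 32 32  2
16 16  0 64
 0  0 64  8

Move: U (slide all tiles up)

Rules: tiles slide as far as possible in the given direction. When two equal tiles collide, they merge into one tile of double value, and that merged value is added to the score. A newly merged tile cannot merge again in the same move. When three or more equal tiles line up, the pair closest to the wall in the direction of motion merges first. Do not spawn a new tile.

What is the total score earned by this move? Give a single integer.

Answer: 4

Derivation:
Slide up:
col 0: [8, 0, 16, 0] -> [8, 16, 0, 0]  score +0 (running 0)
col 1: [8, 32, 16, 0] -> [8, 32, 16, 0]  score +0 (running 0)
col 2: [16, 32, 0, 64] -> [16, 32, 64, 0]  score +0 (running 0)
col 3: [2, 2, 64, 8] -> [4, 64, 8, 0]  score +4 (running 4)
Board after move:
 8  8 16  4
16 32 32 64
 0 16 64  8
 0  0  0  0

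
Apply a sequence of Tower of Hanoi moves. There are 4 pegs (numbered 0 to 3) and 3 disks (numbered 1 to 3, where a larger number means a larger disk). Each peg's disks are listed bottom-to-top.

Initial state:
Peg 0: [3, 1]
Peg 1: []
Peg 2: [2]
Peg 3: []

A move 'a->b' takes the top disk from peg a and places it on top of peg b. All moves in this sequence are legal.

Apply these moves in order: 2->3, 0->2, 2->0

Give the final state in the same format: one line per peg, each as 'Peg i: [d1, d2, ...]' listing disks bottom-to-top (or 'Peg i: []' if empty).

After move 1 (2->3):
Peg 0: [3, 1]
Peg 1: []
Peg 2: []
Peg 3: [2]

After move 2 (0->2):
Peg 0: [3]
Peg 1: []
Peg 2: [1]
Peg 3: [2]

After move 3 (2->0):
Peg 0: [3, 1]
Peg 1: []
Peg 2: []
Peg 3: [2]

Answer: Peg 0: [3, 1]
Peg 1: []
Peg 2: []
Peg 3: [2]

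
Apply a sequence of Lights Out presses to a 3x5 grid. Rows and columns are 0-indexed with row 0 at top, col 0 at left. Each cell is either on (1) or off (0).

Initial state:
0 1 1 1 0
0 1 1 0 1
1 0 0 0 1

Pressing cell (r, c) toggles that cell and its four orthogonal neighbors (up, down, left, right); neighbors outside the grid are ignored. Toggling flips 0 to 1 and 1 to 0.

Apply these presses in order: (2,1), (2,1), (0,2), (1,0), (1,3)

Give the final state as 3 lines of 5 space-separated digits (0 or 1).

Answer: 1 0 0 1 0
1 0 1 1 0
0 0 0 1 1

Derivation:
After press 1 at (2,1):
0 1 1 1 0
0 0 1 0 1
0 1 1 0 1

After press 2 at (2,1):
0 1 1 1 0
0 1 1 0 1
1 0 0 0 1

After press 3 at (0,2):
0 0 0 0 0
0 1 0 0 1
1 0 0 0 1

After press 4 at (1,0):
1 0 0 0 0
1 0 0 0 1
0 0 0 0 1

After press 5 at (1,3):
1 0 0 1 0
1 0 1 1 0
0 0 0 1 1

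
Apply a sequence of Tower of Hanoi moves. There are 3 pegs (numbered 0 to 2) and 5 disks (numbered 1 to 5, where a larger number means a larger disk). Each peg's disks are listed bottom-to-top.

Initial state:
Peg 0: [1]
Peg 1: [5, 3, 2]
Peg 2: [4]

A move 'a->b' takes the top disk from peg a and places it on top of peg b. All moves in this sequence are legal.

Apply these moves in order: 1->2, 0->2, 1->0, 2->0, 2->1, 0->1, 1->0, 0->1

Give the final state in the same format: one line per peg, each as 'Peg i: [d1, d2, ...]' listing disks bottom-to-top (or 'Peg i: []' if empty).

Answer: Peg 0: [3]
Peg 1: [5, 2, 1]
Peg 2: [4]

Derivation:
After move 1 (1->2):
Peg 0: [1]
Peg 1: [5, 3]
Peg 2: [4, 2]

After move 2 (0->2):
Peg 0: []
Peg 1: [5, 3]
Peg 2: [4, 2, 1]

After move 3 (1->0):
Peg 0: [3]
Peg 1: [5]
Peg 2: [4, 2, 1]

After move 4 (2->0):
Peg 0: [3, 1]
Peg 1: [5]
Peg 2: [4, 2]

After move 5 (2->1):
Peg 0: [3, 1]
Peg 1: [5, 2]
Peg 2: [4]

After move 6 (0->1):
Peg 0: [3]
Peg 1: [5, 2, 1]
Peg 2: [4]

After move 7 (1->0):
Peg 0: [3, 1]
Peg 1: [5, 2]
Peg 2: [4]

After move 8 (0->1):
Peg 0: [3]
Peg 1: [5, 2, 1]
Peg 2: [4]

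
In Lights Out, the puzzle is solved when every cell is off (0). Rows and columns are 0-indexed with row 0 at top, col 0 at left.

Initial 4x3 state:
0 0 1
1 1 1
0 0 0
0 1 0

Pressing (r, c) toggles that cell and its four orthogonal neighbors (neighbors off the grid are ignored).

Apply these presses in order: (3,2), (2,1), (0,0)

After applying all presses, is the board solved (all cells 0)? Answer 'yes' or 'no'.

Answer: no

Derivation:
After press 1 at (3,2):
0 0 1
1 1 1
0 0 1
0 0 1

After press 2 at (2,1):
0 0 1
1 0 1
1 1 0
0 1 1

After press 3 at (0,0):
1 1 1
0 0 1
1 1 0
0 1 1

Lights still on: 8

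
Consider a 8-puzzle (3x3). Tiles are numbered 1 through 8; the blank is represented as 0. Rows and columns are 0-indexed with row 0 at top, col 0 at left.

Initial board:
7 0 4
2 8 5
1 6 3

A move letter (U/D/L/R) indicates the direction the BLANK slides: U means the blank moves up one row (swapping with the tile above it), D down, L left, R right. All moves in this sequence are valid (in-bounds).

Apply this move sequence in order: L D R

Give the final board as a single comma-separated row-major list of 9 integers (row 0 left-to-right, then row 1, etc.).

After move 1 (L):
0 7 4
2 8 5
1 6 3

After move 2 (D):
2 7 4
0 8 5
1 6 3

After move 3 (R):
2 7 4
8 0 5
1 6 3

Answer: 2, 7, 4, 8, 0, 5, 1, 6, 3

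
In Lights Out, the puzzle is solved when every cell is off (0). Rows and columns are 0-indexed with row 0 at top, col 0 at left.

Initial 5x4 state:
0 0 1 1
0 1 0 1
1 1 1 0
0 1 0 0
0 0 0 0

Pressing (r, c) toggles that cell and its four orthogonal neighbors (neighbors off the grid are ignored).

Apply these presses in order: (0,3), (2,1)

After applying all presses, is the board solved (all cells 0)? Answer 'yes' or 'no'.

After press 1 at (0,3):
0 0 0 0
0 1 0 0
1 1 1 0
0 1 0 0
0 0 0 0

After press 2 at (2,1):
0 0 0 0
0 0 0 0
0 0 0 0
0 0 0 0
0 0 0 0

Lights still on: 0

Answer: yes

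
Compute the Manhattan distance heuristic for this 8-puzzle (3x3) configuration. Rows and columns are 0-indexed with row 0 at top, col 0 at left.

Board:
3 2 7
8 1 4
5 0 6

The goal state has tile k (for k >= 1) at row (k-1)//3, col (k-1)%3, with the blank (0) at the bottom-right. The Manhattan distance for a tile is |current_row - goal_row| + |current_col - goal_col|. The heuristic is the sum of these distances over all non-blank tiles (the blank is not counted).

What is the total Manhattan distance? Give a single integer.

Tile 3: (0,0)->(0,2) = 2
Tile 2: (0,1)->(0,1) = 0
Tile 7: (0,2)->(2,0) = 4
Tile 8: (1,0)->(2,1) = 2
Tile 1: (1,1)->(0,0) = 2
Tile 4: (1,2)->(1,0) = 2
Tile 5: (2,0)->(1,1) = 2
Tile 6: (2,2)->(1,2) = 1
Sum: 2 + 0 + 4 + 2 + 2 + 2 + 2 + 1 = 15

Answer: 15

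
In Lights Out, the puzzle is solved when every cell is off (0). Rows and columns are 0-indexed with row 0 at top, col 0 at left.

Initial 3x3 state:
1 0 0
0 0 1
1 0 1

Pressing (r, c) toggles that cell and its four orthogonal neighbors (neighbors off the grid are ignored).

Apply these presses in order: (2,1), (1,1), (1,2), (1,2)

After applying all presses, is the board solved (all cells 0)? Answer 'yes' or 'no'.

Answer: no

Derivation:
After press 1 at (2,1):
1 0 0
0 1 1
0 1 0

After press 2 at (1,1):
1 1 0
1 0 0
0 0 0

After press 3 at (1,2):
1 1 1
1 1 1
0 0 1

After press 4 at (1,2):
1 1 0
1 0 0
0 0 0

Lights still on: 3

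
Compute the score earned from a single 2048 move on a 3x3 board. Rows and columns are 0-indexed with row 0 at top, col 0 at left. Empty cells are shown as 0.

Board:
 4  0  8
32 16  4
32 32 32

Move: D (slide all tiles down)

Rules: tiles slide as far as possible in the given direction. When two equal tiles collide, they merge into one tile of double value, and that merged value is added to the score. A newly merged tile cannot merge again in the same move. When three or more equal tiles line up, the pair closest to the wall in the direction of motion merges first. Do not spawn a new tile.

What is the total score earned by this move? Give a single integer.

Slide down:
col 0: [4, 32, 32] -> [0, 4, 64]  score +64 (running 64)
col 1: [0, 16, 32] -> [0, 16, 32]  score +0 (running 64)
col 2: [8, 4, 32] -> [8, 4, 32]  score +0 (running 64)
Board after move:
 0  0  8
 4 16  4
64 32 32

Answer: 64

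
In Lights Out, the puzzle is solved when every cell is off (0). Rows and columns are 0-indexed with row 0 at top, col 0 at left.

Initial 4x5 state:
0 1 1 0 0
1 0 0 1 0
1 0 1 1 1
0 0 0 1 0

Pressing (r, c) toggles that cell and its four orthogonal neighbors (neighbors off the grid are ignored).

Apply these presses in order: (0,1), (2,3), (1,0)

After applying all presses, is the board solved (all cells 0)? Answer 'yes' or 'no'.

After press 1 at (0,1):
1 0 0 0 0
1 1 0 1 0
1 0 1 1 1
0 0 0 1 0

After press 2 at (2,3):
1 0 0 0 0
1 1 0 0 0
1 0 0 0 0
0 0 0 0 0

After press 3 at (1,0):
0 0 0 0 0
0 0 0 0 0
0 0 0 0 0
0 0 0 0 0

Lights still on: 0

Answer: yes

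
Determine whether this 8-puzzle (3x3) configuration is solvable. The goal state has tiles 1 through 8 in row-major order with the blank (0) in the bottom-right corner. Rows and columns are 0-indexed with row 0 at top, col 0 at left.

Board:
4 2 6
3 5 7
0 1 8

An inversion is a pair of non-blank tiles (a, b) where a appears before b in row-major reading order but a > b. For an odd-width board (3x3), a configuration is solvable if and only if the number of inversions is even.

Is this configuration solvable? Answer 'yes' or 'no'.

Answer: yes

Derivation:
Inversions (pairs i<j in row-major order where tile[i] > tile[j] > 0): 10
10 is even, so the puzzle is solvable.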